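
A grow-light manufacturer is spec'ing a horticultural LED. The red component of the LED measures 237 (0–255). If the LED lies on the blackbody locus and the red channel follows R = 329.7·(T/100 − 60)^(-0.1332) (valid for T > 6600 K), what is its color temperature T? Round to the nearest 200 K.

7200 K

(t − 60)^(-0.1332) = 237/329.7 = 0.71884.
t − 60 = 0.71884^(1/-0.1332) = 0.71884^(-7.508) = 11.922, so t = 71.922.
T = 100·t = 7192 K → 7200 K to the nearest 200 K.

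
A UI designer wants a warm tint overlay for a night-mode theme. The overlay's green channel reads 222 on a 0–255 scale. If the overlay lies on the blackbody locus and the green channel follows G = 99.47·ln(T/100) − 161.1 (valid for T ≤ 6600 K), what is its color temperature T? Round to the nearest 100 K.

4700 K

ln t = (222 + 161.1) / 99.47 = 3.8514.
t = e^3.8514 = 47.059.
T = 100·t = 4706 K → 4700 K to the nearest 100 K.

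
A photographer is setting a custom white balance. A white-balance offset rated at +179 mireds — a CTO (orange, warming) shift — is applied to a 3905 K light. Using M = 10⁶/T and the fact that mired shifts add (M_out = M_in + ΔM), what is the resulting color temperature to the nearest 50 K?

2300 K

M_in = 10⁶/3905 = 256.08 mireds.
M_out = 256.08 + (+179) = 435.08 mireds.
T_out = 10⁶/435.08 = 2298.4 K → 2300 K.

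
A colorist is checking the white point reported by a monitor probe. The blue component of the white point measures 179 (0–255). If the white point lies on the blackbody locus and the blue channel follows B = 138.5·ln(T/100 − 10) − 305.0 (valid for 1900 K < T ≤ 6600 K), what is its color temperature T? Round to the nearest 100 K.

4300 K

ln(t − 10) = (179 + 305.0) / 138.5 = 3.4946.
t − 10 = e^3.4946 = 32.937, so t = 42.937.
T = 100·t = 4294 K → 4300 K to the nearest 100 K.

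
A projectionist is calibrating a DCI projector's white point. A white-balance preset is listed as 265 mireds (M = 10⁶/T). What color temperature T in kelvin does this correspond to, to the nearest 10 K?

3770 K

T = 10⁶ / 265 = 3773.58 K → 3770 K.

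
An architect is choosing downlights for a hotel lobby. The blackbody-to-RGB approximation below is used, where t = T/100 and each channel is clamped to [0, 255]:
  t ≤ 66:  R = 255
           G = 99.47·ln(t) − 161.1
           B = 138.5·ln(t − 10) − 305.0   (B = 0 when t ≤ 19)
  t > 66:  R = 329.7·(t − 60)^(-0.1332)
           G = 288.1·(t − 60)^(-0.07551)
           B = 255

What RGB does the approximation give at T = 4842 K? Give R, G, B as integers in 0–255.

t = 4842/100 = 48.42; the t ≤ 66 branch applies.
R = 255 by definition for t ≤ 66.
G = 99.47·ln 48.42 − 161.1 = 99.47·3.8799 − 161.1 = 224.835.
B = 138.5·ln(48.42 − 10) − 305.0 = 138.5·ln 38.42 − 305.0 = 138.5·3.6486 − 305.0 = 200.328.
Rounded: (255, 225, 200).

R=255, G=225, B=200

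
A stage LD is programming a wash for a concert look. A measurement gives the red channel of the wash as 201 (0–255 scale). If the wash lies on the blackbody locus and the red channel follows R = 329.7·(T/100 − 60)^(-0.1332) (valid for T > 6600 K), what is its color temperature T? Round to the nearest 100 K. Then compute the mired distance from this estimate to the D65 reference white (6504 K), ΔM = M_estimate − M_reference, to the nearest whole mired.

(t − 60)^(-0.1332) = 201/329.7 = 0.60965.
t − 60 = 0.60965^(1/-0.1332) = 0.60965^(-7.508) = 41.071, so t = 101.071.
T = 100·t = 10107 K → 10100 K to the nearest 100 K.
M_estimate = 10⁶/10100 = 99.01; M_reference = 10⁶/6504 = 153.75.
ΔM = 99.01 − 153.75 = -54.74 → -55 mireds.

-55 mireds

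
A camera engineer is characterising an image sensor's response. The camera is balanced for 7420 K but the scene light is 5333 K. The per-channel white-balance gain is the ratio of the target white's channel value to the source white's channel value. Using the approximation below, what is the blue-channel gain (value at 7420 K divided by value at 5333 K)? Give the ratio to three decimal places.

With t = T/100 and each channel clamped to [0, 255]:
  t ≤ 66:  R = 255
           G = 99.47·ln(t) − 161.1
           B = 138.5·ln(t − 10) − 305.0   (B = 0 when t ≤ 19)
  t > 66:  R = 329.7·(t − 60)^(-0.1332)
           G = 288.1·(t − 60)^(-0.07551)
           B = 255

1.175

At 5333 K (t = 53.33):
  B = 138.5·ln(53.33 − 10) − 305.0 = 138.5·ln 43.33 − 305.0 = 138.5·3.7688 − 305.0 = 216.985.
At 7420 K (t = 74.2):
  B = 255 by definition for t > 66.
Gain = 255.000 / 216.985 = 1.1752 → 1.175.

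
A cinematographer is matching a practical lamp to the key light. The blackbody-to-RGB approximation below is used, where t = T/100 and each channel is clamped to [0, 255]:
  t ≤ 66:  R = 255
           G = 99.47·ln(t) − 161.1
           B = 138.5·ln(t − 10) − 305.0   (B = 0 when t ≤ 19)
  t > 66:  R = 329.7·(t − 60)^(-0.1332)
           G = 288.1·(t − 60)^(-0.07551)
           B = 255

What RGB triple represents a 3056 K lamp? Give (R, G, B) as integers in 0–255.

t = 3056/100 = 30.56; the t ≤ 66 branch applies.
R = 255 by definition for t ≤ 66.
G = 99.47·ln 30.56 − 161.1 = 99.47·3.4197 − 161.1 = 179.057.
B = 138.5·ln(30.56 − 10) − 305.0 = 138.5·ln 20.56 − 305.0 = 138.5·3.0233 − 305.0 = 113.734.
Rounded: (255, 179, 114).

(255, 179, 114)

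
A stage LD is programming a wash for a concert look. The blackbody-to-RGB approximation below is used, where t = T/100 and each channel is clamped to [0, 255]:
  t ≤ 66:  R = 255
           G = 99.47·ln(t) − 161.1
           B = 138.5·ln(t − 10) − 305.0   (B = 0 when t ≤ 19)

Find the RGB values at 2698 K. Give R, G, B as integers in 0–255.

t = 2698/100 = 26.98; the t ≤ 66 branch applies.
R = 255 by definition for t ≤ 66.
G = 99.47·ln 26.98 − 161.1 = 99.47·3.2951 − 161.1 = 166.663.
B = 138.5·ln(26.98 − 10) − 305.0 = 138.5·ln 16.98 − 305.0 = 138.5·2.8320 − 305.0 = 87.237.
Rounded: (255, 167, 87).

R=255, G=167, B=87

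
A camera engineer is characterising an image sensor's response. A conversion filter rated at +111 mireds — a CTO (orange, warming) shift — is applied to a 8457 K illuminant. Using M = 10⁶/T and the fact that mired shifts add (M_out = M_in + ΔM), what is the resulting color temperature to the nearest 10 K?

4360 K

M_in = 10⁶/8457 = 118.25 mireds.
M_out = 118.25 + (+111) = 229.25 mireds.
T_out = 10⁶/229.25 = 4362.1 K → 4360 K.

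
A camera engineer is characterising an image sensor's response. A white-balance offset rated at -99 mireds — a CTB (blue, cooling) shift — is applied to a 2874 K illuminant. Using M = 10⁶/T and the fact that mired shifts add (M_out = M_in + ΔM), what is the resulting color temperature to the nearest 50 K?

M_in = 10⁶/2874 = 347.95 mireds.
M_out = 347.95 + (-99) = 248.95 mireds.
T_out = 10⁶/248.95 = 4016.9 K → 4000 K.

4000 K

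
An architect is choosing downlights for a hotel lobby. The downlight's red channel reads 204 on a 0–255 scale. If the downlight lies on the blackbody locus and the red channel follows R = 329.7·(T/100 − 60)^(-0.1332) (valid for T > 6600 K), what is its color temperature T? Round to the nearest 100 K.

(t − 60)^(-0.1332) = 204/329.7 = 0.61874.
t − 60 = 0.61874^(1/-0.1332) = 0.61874^(-7.508) = 36.748, so t = 96.748.
T = 100·t = 9675 K → 9700 K to the nearest 100 K.

9700 K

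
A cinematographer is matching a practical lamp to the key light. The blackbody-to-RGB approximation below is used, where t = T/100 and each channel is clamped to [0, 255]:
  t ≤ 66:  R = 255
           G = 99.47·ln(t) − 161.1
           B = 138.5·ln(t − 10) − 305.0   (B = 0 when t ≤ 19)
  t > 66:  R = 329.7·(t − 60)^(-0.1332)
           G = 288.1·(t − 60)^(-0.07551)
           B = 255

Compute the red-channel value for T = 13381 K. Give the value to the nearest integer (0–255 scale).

t = 13381/100 = 133.81; the t > 66 branch applies.
R = 329.7·(133.81 − 60)^(-0.1332) = 329.7·73.81^(-0.1332) = 329.7·0.56385 = 185.903.
Rounded: 186.

186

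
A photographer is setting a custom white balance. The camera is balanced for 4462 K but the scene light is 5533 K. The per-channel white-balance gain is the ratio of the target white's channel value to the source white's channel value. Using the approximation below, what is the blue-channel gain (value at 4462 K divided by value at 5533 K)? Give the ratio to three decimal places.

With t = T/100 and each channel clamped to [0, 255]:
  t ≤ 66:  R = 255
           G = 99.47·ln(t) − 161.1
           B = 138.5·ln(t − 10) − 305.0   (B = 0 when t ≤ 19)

At 5533 K (t = 55.33):
  B = 138.5·ln(55.33 − 10) − 305.0 = 138.5·ln 45.33 − 305.0 = 138.5·3.8140 − 305.0 = 223.235.
At 4462 K (t = 44.62):
  B = 138.5·ln(44.62 − 10) − 305.0 = 138.5·ln 34.62 − 305.0 = 138.5·3.5444 − 305.0 = 185.904.
Gain = 185.904 / 223.235 = 0.8328 → 0.833.

0.833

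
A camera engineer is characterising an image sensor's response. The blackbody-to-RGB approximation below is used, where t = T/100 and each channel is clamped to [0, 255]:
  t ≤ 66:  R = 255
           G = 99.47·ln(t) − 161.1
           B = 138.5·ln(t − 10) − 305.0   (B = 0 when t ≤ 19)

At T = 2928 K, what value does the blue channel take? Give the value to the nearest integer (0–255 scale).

105

t = 2928/100 = 29.28; the t ≤ 66 branch applies.
B = 138.5·ln(29.28 − 10) − 305.0 = 138.5·ln 19.28 − 305.0 = 138.5·2.9591 − 305.0 = 104.831.
Rounded: 105.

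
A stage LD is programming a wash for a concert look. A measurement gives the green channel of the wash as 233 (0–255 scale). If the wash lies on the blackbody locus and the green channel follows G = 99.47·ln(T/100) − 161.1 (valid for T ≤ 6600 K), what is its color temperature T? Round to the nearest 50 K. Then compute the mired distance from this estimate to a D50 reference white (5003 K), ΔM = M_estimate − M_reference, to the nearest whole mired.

-9 mireds

ln t = (233 + 161.1) / 99.47 = 3.9620.
t = e^3.9620 = 52.562.
T = 100·t = 5256 K → 5250 K to the nearest 50 K.
M_estimate = 10⁶/5250 = 190.48; M_reference = 10⁶/5003 = 199.88.
ΔM = 190.48 − 199.88 = -9.40 → -9 mireds.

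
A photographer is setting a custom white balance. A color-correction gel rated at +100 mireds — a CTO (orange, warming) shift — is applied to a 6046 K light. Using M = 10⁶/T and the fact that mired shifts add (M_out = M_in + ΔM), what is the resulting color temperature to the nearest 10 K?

M_in = 10⁶/6046 = 165.40 mireds.
M_out = 165.40 + (+100) = 265.40 mireds.
T_out = 10⁶/265.40 = 3767.9 K → 3770 K.

3770 K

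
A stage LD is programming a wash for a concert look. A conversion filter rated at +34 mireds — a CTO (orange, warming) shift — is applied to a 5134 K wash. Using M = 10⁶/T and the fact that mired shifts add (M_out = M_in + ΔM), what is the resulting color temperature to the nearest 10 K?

4370 K

M_in = 10⁶/5134 = 194.78 mireds.
M_out = 194.78 + (+34) = 228.78 mireds.
T_out = 10⁶/228.78 = 4371.0 K → 4370 K.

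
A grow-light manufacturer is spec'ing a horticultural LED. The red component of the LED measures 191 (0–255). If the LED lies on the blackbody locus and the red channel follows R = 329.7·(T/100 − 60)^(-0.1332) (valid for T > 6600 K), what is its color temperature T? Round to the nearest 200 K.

(t − 60)^(-0.1332) = 191/329.7 = 0.57931.
t − 60 = 0.57931^(1/-0.1332) = 0.57931^(-7.508) = 60.245, so t = 120.245.
T = 100·t = 12025 K → 12000 K to the nearest 200 K.

12000 K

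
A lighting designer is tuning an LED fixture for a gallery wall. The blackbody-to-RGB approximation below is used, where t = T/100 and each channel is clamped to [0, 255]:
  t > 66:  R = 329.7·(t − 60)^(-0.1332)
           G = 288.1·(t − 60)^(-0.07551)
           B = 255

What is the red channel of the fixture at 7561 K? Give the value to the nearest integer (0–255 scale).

229

t = 7561/100 = 75.61; the t > 66 branch applies.
R = 329.7·(75.61 − 60)^(-0.1332) = 329.7·15.61^(-0.1332) = 329.7·0.69349 = 228.643.
Rounded: 229.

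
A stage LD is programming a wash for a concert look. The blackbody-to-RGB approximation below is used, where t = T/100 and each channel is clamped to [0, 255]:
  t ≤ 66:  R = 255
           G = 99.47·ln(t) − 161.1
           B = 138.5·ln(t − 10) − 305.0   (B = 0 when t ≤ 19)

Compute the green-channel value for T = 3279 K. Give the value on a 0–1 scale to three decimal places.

t = 3279/100 = 32.79; the t ≤ 66 branch applies.
G = 99.47·ln 32.79 − 161.1 = 99.47·3.4901 − 161.1 = 186.063.
On a 0–1 scale: 186.063/255 = 0.7297 → 0.730.

0.730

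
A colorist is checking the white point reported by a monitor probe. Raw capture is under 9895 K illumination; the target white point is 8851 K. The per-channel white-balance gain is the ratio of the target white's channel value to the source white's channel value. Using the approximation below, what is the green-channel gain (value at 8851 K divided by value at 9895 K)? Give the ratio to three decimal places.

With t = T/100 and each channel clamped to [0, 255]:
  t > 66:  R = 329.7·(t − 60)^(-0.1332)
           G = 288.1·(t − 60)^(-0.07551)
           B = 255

At 9895 K (t = 98.95):
  G = 288.1·(98.95 − 60)^(-0.07551) = 288.1·38.95^(-0.07551) = 288.1·0.75840 = 218.496.
At 8851 K (t = 88.51):
  G = 288.1·(88.51 − 60)^(-0.07551) = 288.1·28.51^(-0.07551) = 288.1·0.77649 = 223.705.
Gain = 223.705 / 218.496 = 1.0238 → 1.024.

1.024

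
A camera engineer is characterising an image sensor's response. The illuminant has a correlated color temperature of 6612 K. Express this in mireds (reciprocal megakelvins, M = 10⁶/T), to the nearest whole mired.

151 mireds

M = 10⁶ / 6612 = 151.240 → 151 mireds.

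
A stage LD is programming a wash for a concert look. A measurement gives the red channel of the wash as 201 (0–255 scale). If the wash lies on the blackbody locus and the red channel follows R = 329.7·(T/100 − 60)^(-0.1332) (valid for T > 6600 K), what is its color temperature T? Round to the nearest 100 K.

(t − 60)^(-0.1332) = 201/329.7 = 0.60965.
t − 60 = 0.60965^(1/-0.1332) = 0.60965^(-7.508) = 41.071, so t = 101.071.
T = 100·t = 10107 K → 10100 K to the nearest 100 K.

10100 K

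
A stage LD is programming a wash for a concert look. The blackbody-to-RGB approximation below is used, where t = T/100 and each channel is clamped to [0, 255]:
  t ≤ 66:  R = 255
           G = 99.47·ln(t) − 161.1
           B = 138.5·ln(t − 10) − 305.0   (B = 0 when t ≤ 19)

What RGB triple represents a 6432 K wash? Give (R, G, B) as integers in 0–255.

t = 6432/100 = 64.32; the t ≤ 66 branch applies.
R = 255 by definition for t ≤ 66.
G = 99.47·ln 64.32 − 161.1 = 99.47·4.1639 − 161.1 = 253.080.
B = 138.5·ln(64.32 − 10) − 305.0 = 138.5·ln 54.32 − 305.0 = 138.5·3.9949 − 305.0 = 248.293.
Rounded: (255, 253, 248).

(255, 253, 248)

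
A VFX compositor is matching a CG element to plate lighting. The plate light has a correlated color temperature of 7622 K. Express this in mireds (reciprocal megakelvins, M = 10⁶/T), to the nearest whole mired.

131 mireds

M = 10⁶ / 7622 = 131.199 → 131 mireds.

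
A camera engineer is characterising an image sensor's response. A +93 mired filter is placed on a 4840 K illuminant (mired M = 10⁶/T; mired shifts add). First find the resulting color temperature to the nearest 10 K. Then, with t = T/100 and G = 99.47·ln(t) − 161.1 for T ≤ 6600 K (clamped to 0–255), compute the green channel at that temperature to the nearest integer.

188

M_in = 10⁶/4840 = 206.61; M_out = 206.61 + (+93) = 299.61.
T_out = 10⁶/299.61 = 3337.7 K → 3340 K; t = 33.4.
G = 99.47·ln 33.4 − 161.1 = 99.47·3.5086 − 161.1 = 187.896.
Rounded: 188.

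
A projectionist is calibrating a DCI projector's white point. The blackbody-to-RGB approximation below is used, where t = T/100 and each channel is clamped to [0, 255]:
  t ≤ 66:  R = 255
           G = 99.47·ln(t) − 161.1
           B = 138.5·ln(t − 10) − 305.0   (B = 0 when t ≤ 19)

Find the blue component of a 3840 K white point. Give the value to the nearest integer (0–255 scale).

158

t = 3840/100 = 38.4; the t ≤ 66 branch applies.
B = 138.5·ln(38.4 − 10) − 305.0 = 138.5·ln 28.4 − 305.0 = 138.5·3.3464 − 305.0 = 158.475.
Rounded: 158.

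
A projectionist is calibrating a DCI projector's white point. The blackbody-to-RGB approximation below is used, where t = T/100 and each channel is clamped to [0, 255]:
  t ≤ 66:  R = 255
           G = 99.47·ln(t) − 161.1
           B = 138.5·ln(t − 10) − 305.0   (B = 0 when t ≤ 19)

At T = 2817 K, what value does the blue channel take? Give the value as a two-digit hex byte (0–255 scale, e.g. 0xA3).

t = 2817/100 = 28.17; the t ≤ 66 branch applies.
B = 138.5·ln(28.17 − 10) − 305.0 = 138.5·ln 18.17 − 305.0 = 138.5·2.8998 − 305.0 = 96.618.
Rounded: 97; in hex, 0x61.

0x61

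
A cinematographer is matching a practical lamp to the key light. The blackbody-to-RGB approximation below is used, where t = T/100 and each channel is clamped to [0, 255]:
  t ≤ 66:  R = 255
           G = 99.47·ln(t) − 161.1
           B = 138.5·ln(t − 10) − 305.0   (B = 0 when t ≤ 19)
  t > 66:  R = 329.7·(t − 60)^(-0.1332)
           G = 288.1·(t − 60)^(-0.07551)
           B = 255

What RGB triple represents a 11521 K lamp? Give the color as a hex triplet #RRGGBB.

#C1D5FF

t = 11521/100 = 115.21; the t > 66 branch applies.
R = 329.7·(115.21 − 60)^(-0.1332) = 329.7·55.21^(-0.1332) = 329.7·0.58609 = 193.233.
G = 288.1·(115.21 − 60)^(-0.07551) = 288.1·55.21^(-0.07551) = 288.1·0.73869 = 212.816.
B = 255 by definition for t > 66.
Rounded: (193, 213, 255).
In hex: #C1D5FF.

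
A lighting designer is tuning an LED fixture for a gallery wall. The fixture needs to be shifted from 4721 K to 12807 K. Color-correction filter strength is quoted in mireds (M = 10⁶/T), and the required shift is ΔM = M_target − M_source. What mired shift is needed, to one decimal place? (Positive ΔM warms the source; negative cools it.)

-133.7 mireds

M_source = 10⁶/4721 = 211.820; M_target = 10⁶/12807 = 78.082.
ΔM = 78.082 − 211.820 = -133.737 → -133.7 mireds, a cooling shift.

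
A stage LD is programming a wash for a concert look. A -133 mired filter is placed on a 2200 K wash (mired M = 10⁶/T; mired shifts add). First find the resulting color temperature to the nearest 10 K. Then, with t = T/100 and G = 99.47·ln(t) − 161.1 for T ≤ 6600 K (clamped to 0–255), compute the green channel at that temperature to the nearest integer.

181

M_in = 10⁶/2200 = 454.55; M_out = 454.55 + (-133) = 321.55.
T_out = 10⁶/321.55 = 3110.0 K → 3110 K; t = 31.1.
G = 99.47·ln 31.1 − 161.1 = 99.47·3.4372 − 161.1 = 180.799.
Rounded: 181.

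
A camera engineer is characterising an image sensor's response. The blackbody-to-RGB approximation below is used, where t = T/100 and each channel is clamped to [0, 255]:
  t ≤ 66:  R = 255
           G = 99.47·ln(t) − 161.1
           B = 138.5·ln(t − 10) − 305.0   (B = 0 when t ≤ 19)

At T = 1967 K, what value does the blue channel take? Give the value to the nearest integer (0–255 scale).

t = 1967/100 = 19.67; the t ≤ 66 branch applies.
B = 138.5·ln(19.67 − 10) − 305.0 = 138.5·ln 9.67 − 305.0 = 138.5·2.2690 − 305.0 = 9.260.
Rounded: 9.

9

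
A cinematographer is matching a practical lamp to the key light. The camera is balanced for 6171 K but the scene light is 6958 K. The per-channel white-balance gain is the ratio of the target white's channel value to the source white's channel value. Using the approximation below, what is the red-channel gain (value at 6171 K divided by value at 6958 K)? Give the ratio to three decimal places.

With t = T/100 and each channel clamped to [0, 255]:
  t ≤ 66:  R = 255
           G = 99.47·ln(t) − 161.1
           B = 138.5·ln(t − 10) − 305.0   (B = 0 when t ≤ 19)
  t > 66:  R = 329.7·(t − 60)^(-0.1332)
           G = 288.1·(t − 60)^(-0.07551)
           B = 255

At 6958 K (t = 69.58):
  R = 329.7·(69.58 − 60)^(-0.1332) = 329.7·9.58^(-0.1332) = 329.7·0.74009 = 244.006.
At 6171 K (t = 61.71):
  R = 255 by definition for t ≤ 66.
Gain = 255.000 / 244.006 = 1.0451 → 1.045.

1.045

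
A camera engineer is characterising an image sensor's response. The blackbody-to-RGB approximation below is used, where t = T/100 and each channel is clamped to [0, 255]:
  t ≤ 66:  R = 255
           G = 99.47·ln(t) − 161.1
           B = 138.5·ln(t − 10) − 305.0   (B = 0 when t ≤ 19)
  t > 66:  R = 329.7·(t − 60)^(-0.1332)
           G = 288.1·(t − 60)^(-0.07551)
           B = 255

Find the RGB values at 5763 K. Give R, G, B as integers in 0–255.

R=255, G=242, B=230

t = 5763/100 = 57.63; the t ≤ 66 branch applies.
R = 255 by definition for t ≤ 66.
G = 99.47·ln 57.63 − 161.1 = 99.47·4.0540 − 161.1 = 242.156.
B = 138.5·ln(57.63 − 10) − 305.0 = 138.5·ln 47.63 − 305.0 = 138.5·3.8635 − 305.0 = 230.090.
Rounded: (255, 242, 230).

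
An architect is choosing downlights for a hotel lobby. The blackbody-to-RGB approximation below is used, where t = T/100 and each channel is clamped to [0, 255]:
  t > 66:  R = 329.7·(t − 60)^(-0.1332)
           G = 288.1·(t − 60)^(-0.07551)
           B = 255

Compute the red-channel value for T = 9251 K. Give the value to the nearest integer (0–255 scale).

t = 9251/100 = 92.51; the t > 66 branch applies.
R = 329.7·(92.51 − 60)^(-0.1332) = 329.7·32.51^(-0.1332) = 329.7·0.62893 = 207.357.
Rounded: 207.

207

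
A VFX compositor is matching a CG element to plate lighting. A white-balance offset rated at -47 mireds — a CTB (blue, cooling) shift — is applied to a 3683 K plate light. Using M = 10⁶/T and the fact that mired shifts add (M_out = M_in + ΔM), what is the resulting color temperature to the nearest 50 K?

M_in = 10⁶/3683 = 271.52 mireds.
M_out = 271.52 + (-47) = 224.52 mireds.
T_out = 10⁶/224.52 = 4454.0 K → 4450 K.

4450 K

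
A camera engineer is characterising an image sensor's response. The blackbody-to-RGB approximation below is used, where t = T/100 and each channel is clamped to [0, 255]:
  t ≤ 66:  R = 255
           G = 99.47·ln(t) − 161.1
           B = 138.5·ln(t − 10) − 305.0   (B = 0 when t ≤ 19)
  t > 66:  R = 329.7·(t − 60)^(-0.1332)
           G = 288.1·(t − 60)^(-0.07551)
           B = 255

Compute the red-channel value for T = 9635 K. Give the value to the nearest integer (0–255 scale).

t = 9635/100 = 96.35; the t > 66 branch applies.
R = 329.7·(96.35 − 60)^(-0.1332) = 329.7·36.35^(-0.1332) = 329.7·0.61964 = 204.296.
Rounded: 204.

204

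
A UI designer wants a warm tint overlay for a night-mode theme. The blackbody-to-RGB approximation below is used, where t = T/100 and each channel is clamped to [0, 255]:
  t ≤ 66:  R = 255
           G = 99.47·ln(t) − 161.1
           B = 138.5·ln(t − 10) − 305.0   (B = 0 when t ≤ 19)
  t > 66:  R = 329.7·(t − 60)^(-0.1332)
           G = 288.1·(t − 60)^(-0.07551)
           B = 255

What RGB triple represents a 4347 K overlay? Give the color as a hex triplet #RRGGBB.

#FFD6B5

t = 4347/100 = 43.47; the t ≤ 66 branch applies.
R = 255 by definition for t ≤ 66.
G = 99.47·ln 43.47 − 161.1 = 99.47·3.7721 − 161.1 = 214.108.
B = 138.5·ln(43.47 − 10) − 305.0 = 138.5·ln 33.47 − 305.0 = 138.5·3.5106 − 305.0 = 181.225.
Rounded: (255, 214, 181).
In hex: #FFD6B5.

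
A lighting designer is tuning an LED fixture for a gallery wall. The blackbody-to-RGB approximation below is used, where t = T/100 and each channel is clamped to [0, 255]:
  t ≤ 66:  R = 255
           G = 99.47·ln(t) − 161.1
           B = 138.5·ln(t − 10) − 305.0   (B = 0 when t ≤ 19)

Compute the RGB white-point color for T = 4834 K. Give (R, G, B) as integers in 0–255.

t = 4834/100 = 48.34; the t ≤ 66 branch applies.
R = 255 by definition for t ≤ 66.
G = 99.47·ln 48.34 − 161.1 = 99.47·3.8783 − 161.1 = 224.670.
B = 138.5·ln(48.34 − 10) − 305.0 = 138.5·ln 38.34 − 305.0 = 138.5·3.6465 − 305.0 = 200.039.
Rounded: (255, 225, 200).

(255, 225, 200)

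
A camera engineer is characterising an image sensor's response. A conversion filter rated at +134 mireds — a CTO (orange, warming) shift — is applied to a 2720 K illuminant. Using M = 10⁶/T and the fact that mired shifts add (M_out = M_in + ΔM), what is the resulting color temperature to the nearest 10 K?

M_in = 10⁶/2720 = 367.65 mireds.
M_out = 367.65 + (+134) = 501.65 mireds.
T_out = 10⁶/501.65 = 1993.4 K → 1990 K.

1990 K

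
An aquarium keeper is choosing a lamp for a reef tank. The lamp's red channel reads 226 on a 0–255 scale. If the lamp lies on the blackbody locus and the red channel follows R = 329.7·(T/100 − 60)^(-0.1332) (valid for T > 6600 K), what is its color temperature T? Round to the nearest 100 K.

(t − 60)^(-0.1332) = 226/329.7 = 0.68547.
t − 60 = 0.68547^(1/-0.1332) = 0.68547^(-7.508) = 17.034, so t = 77.034.
T = 100·t = 7703 K → 7700 K to the nearest 100 K.

7700 K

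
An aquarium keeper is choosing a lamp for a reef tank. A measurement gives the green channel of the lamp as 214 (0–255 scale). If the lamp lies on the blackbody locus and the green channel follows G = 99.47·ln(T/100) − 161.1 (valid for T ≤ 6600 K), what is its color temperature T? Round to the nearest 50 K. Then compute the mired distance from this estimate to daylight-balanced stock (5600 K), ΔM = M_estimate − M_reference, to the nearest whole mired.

ln t = (214 + 161.1) / 99.47 = 3.7710.
t = e^3.7710 = 43.423.
T = 100·t = 4342 K → 4350 K to the nearest 50 K.
M_estimate = 10⁶/4350 = 229.89; M_reference = 10⁶/5600 = 178.57.
ΔM = 229.89 − 178.57 = 51.31 → +51 mireds.

+51 mireds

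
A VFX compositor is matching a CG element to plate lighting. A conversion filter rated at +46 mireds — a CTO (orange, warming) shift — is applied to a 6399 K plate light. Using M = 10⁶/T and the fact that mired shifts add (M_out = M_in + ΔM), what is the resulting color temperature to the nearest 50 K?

M_in = 10⁶/6399 = 156.27 mireds.
M_out = 156.27 + (+46) = 202.27 mireds.
T_out = 10⁶/202.27 = 4943.8 K → 4950 K.

4950 K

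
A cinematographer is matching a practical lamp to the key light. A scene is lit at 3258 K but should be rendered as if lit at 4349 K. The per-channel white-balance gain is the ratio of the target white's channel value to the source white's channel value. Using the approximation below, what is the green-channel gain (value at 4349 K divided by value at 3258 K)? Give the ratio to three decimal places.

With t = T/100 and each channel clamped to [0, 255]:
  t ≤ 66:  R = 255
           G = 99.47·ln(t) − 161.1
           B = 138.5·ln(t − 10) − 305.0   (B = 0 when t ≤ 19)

At 3258 K (t = 32.58):
  G = 99.47·ln 32.58 − 161.1 = 99.47·3.4837 − 161.1 = 185.424.
At 4349 K (t = 43.49):
  G = 99.47·ln 43.49 − 161.1 = 99.47·3.7725 − 161.1 = 214.154.
Gain = 214.154 / 185.424 = 1.1549 → 1.155.

1.155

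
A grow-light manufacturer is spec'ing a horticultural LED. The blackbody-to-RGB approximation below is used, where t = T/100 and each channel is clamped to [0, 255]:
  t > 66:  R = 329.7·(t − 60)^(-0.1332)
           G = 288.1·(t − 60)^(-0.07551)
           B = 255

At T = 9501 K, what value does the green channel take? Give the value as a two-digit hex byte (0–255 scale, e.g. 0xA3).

t = 9501/100 = 95.01; the t > 66 branch applies.
G = 288.1·(95.01 − 60)^(-0.07551) = 288.1·35.01^(-0.07551) = 288.1·0.76454 = 220.263.
Rounded: 220; in hex, 0xDC.

0xDC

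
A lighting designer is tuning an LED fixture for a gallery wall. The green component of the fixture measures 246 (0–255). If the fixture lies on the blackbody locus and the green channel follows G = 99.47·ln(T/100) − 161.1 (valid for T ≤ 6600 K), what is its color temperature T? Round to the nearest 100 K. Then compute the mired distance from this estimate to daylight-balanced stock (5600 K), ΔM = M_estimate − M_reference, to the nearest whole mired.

-12 mireds

ln t = (246 + 161.1) / 99.47 = 4.0927.
t = e^4.0927 = 59.901.
T = 100·t = 5990 K → 6000 K to the nearest 100 K.
M_estimate = 10⁶/6000 = 166.67; M_reference = 10⁶/5600 = 178.57.
ΔM = 166.67 − 178.57 = -11.90 → -12 mireds.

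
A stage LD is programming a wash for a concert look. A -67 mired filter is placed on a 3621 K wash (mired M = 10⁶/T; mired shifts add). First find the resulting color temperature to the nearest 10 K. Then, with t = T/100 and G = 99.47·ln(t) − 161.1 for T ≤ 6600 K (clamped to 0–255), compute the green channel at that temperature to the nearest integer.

M_in = 10⁶/3621 = 276.17; M_out = 276.17 + (-67) = 209.17.
T_out = 10⁶/209.17 = 4780.9 K → 4780 K; t = 47.8.
G = 99.47·ln 47.8 − 161.1 = 99.47·3.8670 − 161.1 = 223.553.
Rounded: 224.

224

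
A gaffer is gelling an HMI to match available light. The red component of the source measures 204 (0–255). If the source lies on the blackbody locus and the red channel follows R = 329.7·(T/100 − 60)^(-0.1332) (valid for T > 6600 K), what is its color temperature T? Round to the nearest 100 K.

(t − 60)^(-0.1332) = 204/329.7 = 0.61874.
t − 60 = 0.61874^(1/-0.1332) = 0.61874^(-7.508) = 36.748, so t = 96.748.
T = 100·t = 9675 K → 9700 K to the nearest 100 K.

9700 K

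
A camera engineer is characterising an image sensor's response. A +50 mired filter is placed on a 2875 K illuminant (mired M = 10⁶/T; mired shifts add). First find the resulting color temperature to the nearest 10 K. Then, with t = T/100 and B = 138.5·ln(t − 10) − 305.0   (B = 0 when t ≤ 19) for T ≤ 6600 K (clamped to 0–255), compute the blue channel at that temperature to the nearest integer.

M_in = 10⁶/2875 = 347.83; M_out = 347.83 + (+50) = 397.83.
T_out = 10⁶/397.83 = 2513.7 K → 2510 K; t = 25.1.
B = 138.5·ln(25.1 − 10) − 305.0 = 138.5·ln 15.1 − 305.0 = 138.5·2.7147 − 305.0 = 70.985.
Rounded: 71.

71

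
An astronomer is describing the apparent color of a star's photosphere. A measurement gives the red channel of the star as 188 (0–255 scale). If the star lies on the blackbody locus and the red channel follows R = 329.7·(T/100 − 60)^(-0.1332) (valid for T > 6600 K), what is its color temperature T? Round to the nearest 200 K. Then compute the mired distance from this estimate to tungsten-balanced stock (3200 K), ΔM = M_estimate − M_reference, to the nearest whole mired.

(t − 60)^(-0.1332) = 188/329.7 = 0.57022.
t − 60 = 0.57022^(1/-0.1332) = 0.57022^(-7.508) = 67.848, so t = 127.848.
T = 100·t = 12785 K → 12800 K to the nearest 200 K.
M_estimate = 10⁶/12800 = 78.12; M_reference = 10⁶/3200 = 312.50.
ΔM = 78.12 − 312.50 = -234.38 → -234 mireds.

-234 mireds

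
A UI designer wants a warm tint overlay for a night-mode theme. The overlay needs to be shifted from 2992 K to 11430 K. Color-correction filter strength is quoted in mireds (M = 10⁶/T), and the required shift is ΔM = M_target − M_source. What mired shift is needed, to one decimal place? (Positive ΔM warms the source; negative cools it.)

-246.7 mireds

M_source = 10⁶/2992 = 334.225; M_target = 10⁶/11430 = 87.489.
ΔM = 87.489 − 334.225 = -246.736 → -246.7 mireds, a cooling shift.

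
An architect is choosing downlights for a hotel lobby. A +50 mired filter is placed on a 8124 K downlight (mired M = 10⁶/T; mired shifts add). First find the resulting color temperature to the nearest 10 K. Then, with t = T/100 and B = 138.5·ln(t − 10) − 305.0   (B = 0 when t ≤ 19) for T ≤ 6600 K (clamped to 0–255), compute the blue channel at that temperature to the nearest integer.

231

M_in = 10⁶/8124 = 123.09; M_out = 123.09 + (+50) = 173.09.
T_out = 10⁶/173.09 = 5777.3 K → 5780 K; t = 57.8.
B = 138.5·ln(57.8 − 10) − 305.0 = 138.5·ln 47.8 − 305.0 = 138.5·3.8670 − 305.0 = 230.583.
Rounded: 231.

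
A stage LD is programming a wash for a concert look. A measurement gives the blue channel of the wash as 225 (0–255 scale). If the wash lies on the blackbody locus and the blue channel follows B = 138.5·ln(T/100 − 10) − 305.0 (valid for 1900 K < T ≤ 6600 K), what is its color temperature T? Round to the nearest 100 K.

5600 K

ln(t − 10) = (225 + 305.0) / 138.5 = 3.8267.
t − 10 = e^3.8267 = 45.911, so t = 55.911.
T = 100·t = 5591 K → 5600 K to the nearest 100 K.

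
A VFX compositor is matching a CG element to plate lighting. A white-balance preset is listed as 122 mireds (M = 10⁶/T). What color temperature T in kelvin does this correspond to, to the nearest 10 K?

T = 10⁶ / 122 = 8196.72 K → 8200 K.

8200 K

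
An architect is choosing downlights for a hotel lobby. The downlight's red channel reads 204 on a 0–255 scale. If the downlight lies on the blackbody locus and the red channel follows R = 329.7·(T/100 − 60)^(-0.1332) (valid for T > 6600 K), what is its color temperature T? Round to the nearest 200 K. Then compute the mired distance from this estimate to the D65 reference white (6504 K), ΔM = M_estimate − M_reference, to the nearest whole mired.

(t − 60)^(-0.1332) = 204/329.7 = 0.61874.
t − 60 = 0.61874^(1/-0.1332) = 0.61874^(-7.508) = 36.748, so t = 96.748.
T = 100·t = 9675 K → 9600 K to the nearest 200 K.
M_estimate = 10⁶/9600 = 104.17; M_reference = 10⁶/6504 = 153.75.
ΔM = 104.17 − 153.75 = -49.58 → -50 mireds.

-50 mireds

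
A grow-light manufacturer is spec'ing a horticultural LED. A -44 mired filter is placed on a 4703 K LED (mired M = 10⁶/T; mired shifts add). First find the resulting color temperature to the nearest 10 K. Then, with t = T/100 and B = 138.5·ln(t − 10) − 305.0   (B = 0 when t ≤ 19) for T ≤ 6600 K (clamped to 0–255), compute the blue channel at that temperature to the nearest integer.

235

M_in = 10⁶/4703 = 212.63; M_out = 212.63 + (-44) = 168.63.
T_out = 10⁶/168.63 = 5930.1 K → 5930 K; t = 59.3.
B = 138.5·ln(59.3 − 10) − 305.0 = 138.5·ln 49.3 − 305.0 = 138.5·3.8979 − 305.0 = 234.862.
Rounded: 235.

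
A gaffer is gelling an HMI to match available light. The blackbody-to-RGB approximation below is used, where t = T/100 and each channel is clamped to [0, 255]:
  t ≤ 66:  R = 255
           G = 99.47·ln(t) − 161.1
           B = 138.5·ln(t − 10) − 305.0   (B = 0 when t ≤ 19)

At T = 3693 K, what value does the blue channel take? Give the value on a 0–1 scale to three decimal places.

0.593

t = 3693/100 = 36.93; the t ≤ 66 branch applies.
B = 138.5·ln(36.93 − 10) − 305.0 = 138.5·ln 26.93 − 305.0 = 138.5·3.2932 − 305.0 = 151.114.
On a 0–1 scale: 151.114/255 = 0.5926 → 0.593.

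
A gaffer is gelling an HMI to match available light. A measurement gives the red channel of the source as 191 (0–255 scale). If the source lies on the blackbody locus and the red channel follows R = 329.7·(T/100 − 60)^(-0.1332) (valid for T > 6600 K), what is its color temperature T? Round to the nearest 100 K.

(t − 60)^(-0.1332) = 191/329.7 = 0.57931.
t − 60 = 0.57931^(1/-0.1332) = 0.57931^(-7.508) = 60.245, so t = 120.245.
T = 100·t = 12025 K → 12000 K to the nearest 100 K.

12000 K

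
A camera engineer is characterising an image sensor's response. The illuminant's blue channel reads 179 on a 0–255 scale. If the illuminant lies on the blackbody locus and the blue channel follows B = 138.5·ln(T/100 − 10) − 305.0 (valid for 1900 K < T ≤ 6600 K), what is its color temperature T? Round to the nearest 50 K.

ln(t − 10) = (179 + 305.0) / 138.5 = 3.4946.
t − 10 = e^3.4946 = 32.937, so t = 42.937.
T = 100·t = 4294 K → 4300 K to the nearest 50 K.

4300 K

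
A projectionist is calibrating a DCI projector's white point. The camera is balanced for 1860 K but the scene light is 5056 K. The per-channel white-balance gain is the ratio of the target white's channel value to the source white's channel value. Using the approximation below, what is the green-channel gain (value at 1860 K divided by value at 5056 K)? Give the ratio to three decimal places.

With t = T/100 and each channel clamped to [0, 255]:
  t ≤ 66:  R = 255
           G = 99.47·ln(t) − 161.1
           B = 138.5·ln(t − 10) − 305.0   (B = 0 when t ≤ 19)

0.566

At 5056 K (t = 50.56):
  G = 99.47·ln 50.56 − 161.1 = 99.47·3.9232 − 161.1 = 229.137.
At 1860 K (t = 18.6):
  G = 99.47·ln 18.6 − 161.1 = 99.47·2.9232 − 161.1 = 129.667.
Gain = 129.667 / 229.137 = 0.5659 → 0.566.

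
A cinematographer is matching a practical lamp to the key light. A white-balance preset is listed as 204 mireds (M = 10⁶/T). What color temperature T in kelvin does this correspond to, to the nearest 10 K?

4900 K

T = 10⁶ / 204 = 4901.96 K → 4900 K.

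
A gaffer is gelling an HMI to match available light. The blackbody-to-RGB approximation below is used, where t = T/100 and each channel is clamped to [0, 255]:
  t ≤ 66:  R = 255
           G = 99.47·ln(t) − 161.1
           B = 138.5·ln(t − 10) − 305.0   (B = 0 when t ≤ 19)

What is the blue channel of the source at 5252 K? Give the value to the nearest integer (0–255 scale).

214

t = 5252/100 = 52.52; the t ≤ 66 branch applies.
B = 138.5·ln(52.52 − 10) − 305.0 = 138.5·ln 42.52 − 305.0 = 138.5·3.7500 − 305.0 = 214.371.
Rounded: 214.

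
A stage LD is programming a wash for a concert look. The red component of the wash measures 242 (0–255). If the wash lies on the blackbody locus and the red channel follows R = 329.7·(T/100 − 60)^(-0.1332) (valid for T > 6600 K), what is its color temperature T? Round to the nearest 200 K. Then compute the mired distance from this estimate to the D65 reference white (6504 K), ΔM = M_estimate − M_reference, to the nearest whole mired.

-11 mireds

(t − 60)^(-0.1332) = 242/329.7 = 0.73400.
t − 60 = 0.73400^(1/-0.1332) = 0.73400^(-7.508) = 10.193, so t = 70.193.
T = 100·t = 7019 K → 7000 K to the nearest 200 K.
M_estimate = 10⁶/7000 = 142.86; M_reference = 10⁶/6504 = 153.75.
ΔM = 142.86 − 153.75 = -10.89 → -11 mireds.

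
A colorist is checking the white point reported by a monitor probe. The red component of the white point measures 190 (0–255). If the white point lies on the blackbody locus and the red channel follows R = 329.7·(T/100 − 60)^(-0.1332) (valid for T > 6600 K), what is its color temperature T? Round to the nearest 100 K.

(t − 60)^(-0.1332) = 190/329.7 = 0.57628.
t − 60 = 0.57628^(1/-0.1332) = 0.57628^(-7.508) = 62.667, so t = 122.667.
T = 100·t = 12267 K → 12300 K to the nearest 100 K.

12300 K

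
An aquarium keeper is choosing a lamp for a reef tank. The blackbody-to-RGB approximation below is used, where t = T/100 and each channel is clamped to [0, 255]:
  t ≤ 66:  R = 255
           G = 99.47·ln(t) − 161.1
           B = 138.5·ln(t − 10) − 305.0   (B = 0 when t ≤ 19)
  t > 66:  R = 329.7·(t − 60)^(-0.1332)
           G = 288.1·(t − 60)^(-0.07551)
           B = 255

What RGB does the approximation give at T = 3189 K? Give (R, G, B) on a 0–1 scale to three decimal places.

t = 3189/100 = 31.89; the t ≤ 66 branch applies.
R = 255 by definition for t ≤ 66.
G = 99.47·ln 31.89 − 161.1 = 99.47·3.4623 − 161.1 = 183.294.
B = 138.5·ln(31.89 − 10) − 305.0 = 138.5·ln 21.89 − 305.0 = 138.5·3.0860 − 305.0 = 122.415.
Dividing each by 255: (1.0000, 0.7188, 0.4801) → (1.000, 0.719, 0.480).

(1.000, 0.719, 0.480)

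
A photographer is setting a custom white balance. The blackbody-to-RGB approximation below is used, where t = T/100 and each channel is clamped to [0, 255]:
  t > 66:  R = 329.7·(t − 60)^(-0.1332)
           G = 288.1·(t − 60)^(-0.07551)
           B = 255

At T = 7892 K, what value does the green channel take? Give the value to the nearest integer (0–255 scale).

t = 7892/100 = 78.92; the t > 66 branch applies.
G = 288.1·(78.92 − 60)^(-0.07551) = 288.1·18.92^(-0.07551) = 288.1·0.80090 = 230.740.
Rounded: 231.

231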